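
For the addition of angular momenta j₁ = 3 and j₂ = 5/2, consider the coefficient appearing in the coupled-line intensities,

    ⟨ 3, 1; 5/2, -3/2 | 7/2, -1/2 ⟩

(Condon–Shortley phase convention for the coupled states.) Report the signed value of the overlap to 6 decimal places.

√[8·2!4!3!/10! · 4!2!1!4!3!4!] = √(18432/175)
  +(−1)^0/∏(0,2,2,1,2,2)! = 1/16  (running 1/16)
  +(−1)^1/∏(1,1,1,0,3,3)! = -1/36  (running 5/144)
⟨..|..⟩ = √(18432/175)·(5/144) = +0.356348

+0.356348  (= +√(8/63))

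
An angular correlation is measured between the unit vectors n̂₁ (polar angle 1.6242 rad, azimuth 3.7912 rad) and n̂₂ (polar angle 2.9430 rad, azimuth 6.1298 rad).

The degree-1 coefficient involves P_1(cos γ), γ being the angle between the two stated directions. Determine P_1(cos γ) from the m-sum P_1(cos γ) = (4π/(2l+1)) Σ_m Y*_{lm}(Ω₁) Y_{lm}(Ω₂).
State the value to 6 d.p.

-0.084504

Term-by-term m-sum for l=1 (normalisation 4π/3 = 4.188790):
  term(m=-1) = -0.016333-0.016918i   from Y*(Ω₁)=-0.274732-0.208682i, Y(Ω₂)=+0.067362+0.010414i
  term(m=+0) = +0.012493+0.000000i   from Y*(Ω₁)=-0.026081-0.000000i, Y(Ω₂)=-0.478999+0.000000i
  term(m=+1) = -0.016333+0.016918i   from Y*(Ω₁)=+0.274732-0.208682i, Y(Ω₂)=-0.067362+0.010414i
Total Σ_m = -0.020174+0.000000i. Multiply by 4.188790: -0.084504+0.000000i. P_1(cos γ) = -0.084504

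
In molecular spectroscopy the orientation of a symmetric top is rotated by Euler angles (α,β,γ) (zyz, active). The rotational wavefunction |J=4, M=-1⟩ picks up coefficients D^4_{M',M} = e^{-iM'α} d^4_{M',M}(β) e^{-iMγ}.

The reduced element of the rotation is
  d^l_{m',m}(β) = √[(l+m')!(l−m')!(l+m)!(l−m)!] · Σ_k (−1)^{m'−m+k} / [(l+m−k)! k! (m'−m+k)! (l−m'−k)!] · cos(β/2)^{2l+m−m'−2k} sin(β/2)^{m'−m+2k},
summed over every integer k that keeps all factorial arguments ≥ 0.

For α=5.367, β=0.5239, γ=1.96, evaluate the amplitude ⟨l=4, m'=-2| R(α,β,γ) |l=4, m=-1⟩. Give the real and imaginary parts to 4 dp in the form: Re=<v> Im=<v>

Re=0.5622 Im=0.0721

D^4_{-2,-1}(5.3670,0.5239,1.9600) = e^{-i·-2·5.3670}·d^4_{-2,-1}(0.5239)·e^{-i·-1·1.9600}. Compute d first:
c=cos(0.523900/2)=0.965887, s=sin(0.523900/2)=0.258965; N=√[2·720·6·120]=1018.233765
Admissible k: 1..3 (factorial args all ≥0)
  k=1: (−1)^0·1018.2338/(240)·0.9659^7·0.2590^1 = +0.861708
  k=2: (−1)^1·1018.2338/(48)·0.9659^5·0.2590^3 = -0.309712
  k=3: (−1)^2·1018.2338/(72)·0.9659^3·0.2590^5 = +0.014842
d^4_{-2,-1}(0.5239) = +0.861708 -0.309712 +0.014842 = +0.566838
D = (-0.258602-0.965984i)·(+0.566838)·(-0.379452+0.925212i) = +0.562228+0.072149i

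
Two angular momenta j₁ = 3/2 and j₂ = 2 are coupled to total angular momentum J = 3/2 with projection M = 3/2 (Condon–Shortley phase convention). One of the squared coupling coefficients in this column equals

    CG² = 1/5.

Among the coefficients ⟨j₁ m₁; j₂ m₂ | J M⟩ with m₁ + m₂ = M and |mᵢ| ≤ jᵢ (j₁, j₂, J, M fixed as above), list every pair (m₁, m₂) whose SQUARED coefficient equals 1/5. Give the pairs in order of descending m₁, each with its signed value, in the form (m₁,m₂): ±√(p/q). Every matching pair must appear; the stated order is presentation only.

(3/2,0): +√(1/5)

Admissible pairs with m₁+m₂ = M = 3/2: (-1/2,2), (1/2,1), (3/2,0)
  (m₁,m₂)=(3/2,0): CG² = 1/5, CG = +√(1/5)   ← matches the target
  (m₁,m₂)=(1/2,1): CG² = 2/5, CG = −√(2/5)
  (m₁,m₂)=(-1/2,2): CG² = 2/5, CG = +√(2/5)
Pairs with CG² = 1/5: (3/2,0): +√(1/5)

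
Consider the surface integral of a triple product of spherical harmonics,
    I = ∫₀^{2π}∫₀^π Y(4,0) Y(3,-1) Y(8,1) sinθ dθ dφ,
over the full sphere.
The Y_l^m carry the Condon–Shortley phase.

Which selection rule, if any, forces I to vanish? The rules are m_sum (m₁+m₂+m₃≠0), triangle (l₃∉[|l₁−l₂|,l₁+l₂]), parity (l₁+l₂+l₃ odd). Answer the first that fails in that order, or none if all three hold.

Σmᵢ = 0  ✓
l₃∈[|l₁−l₂|,l₁+l₂]=[1,7] required, l₃=8 fails  ✗
Σlᵢ = 15 ⇒ odd

triangle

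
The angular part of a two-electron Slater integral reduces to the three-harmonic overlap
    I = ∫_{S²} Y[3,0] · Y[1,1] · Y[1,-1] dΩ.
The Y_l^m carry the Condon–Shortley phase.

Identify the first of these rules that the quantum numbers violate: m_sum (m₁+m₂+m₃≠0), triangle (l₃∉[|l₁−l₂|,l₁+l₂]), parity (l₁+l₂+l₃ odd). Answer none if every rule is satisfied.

m₁+m₂+m₃ = 0 + 1 − 1 = 0  ✓
triangle: need |l₁−l₂| ≤ l₃ ≤ l₁+l₂ = [2,4]; l₃=1 is outside  ✗
parity: l₁+l₂+l₃ = 5 is odd

triangle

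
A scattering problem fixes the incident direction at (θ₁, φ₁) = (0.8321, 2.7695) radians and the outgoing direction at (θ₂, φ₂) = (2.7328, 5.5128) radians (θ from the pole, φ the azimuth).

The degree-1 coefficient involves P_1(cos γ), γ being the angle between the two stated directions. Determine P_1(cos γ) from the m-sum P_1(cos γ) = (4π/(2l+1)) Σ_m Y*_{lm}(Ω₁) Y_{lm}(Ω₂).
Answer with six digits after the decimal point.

-0.888731

Addition theorem: P_1(cos γ) = (4π/3) Σ_m Y*_{lm}(Ω₁) Y_{lm}(Ω₂), m = −1…1:
  m=-1: Y*=-0.23796 + 0.09287j  Y=0.09856 + 0.09564j  product -0.03233 - 0.01361j
  m=+0: Y*=0.32899 + 0.00000j  Y=-0.44834 + 0.00000j  product -0.14750 + 0.00000j
  m=+1: Y*=0.23796 + 0.09287j  Y=-0.09856 + 0.09564j  product -0.03233 + 0.01361j
Σ over m = -0.21217 + 0.00000j; ×(4π/3) → -0.88873 + 0.00000j. Real part: -0.888731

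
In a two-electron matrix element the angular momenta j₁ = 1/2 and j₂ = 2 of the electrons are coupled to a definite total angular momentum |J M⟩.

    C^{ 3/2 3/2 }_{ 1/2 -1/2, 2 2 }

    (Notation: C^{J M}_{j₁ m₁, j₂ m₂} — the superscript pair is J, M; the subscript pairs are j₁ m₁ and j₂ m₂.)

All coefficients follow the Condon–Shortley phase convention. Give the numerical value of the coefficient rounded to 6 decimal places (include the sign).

-0.894427  (= −√(4/5))

j₁+j₂−J=1  J+j₁−j₂=0  J−j₁+j₂=3  j₁+j₂+J+1=5
(j₁±m₁, j₂±m₂, J±M) = (0,1,4,0,3,0)
P² = 144/5
sum k=1..1:
  [1] −1/6 = -1/6
S = -1/6
C² = P²·S² = 4/5 ; C = -0.894427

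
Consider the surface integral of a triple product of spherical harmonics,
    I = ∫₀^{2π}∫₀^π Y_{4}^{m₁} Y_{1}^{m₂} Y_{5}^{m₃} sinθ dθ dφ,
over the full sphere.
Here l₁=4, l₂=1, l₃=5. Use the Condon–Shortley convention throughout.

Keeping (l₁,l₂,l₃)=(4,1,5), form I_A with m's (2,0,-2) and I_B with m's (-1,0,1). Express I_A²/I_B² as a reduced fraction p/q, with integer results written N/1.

l's match ⇒ only the (l;m) 3-j factors differ between A and B.
A: triangle coeff Δ(4,1,5) = 1/495; Σ_t [0,0]: t=0:+1/1440 = 1/1440; (3j)²=7/165 [(4 1 5; 2 0 -2)], sign=-1
B: triangle coeff Δ(4,1,5) = 1/495; Σ_t [0,0]: t=0:+1/720 = 1/720; (3j)²=8/165 [(4 1 5; -1 0 1)], sign=+1
I_A²/I_B² = (7/165)/(8/165) = 7/8

7/8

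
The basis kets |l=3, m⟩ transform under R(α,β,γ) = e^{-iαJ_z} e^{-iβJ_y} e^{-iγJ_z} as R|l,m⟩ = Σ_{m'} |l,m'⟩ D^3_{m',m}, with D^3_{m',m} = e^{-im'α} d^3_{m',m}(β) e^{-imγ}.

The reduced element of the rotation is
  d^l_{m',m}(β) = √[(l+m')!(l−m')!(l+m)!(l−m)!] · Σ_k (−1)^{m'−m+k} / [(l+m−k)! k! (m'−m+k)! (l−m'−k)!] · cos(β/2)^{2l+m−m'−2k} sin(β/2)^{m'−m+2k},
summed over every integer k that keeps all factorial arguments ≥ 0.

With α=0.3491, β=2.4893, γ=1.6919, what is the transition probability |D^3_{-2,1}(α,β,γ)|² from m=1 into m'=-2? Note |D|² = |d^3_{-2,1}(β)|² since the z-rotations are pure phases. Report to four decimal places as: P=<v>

P=0.3552

D^3_{-2,1}(0.3491,2.4893,1.6919) = e^{-i·-2·0.3491}·d^3_{-2,1}(2.4893)·e^{-i·1·1.6919}. Compute d first:
With c≡cos(β/2)=0.320395 and s≡sin(β/2)=0.947284, N=[1·120·24·2]^{1/2}=75.894664
k∈{3,4} keeps every argument non-negative
  k=3: (−1)^0·75.8947/(12)·0.3204^3·0.9473^3 = +0.176818
  k=4: (−1)^1·75.8947/(24)·0.3204^1·0.9473^5 = -0.772835
d^3_{-2,1}(2.4893) = +0.176818 -0.772835 = -0.596017
|D^3_{-2,1}|² = |d^3_{-2,1}(β)|² = (-0.596017)² = 0.355236 (the z-rotation phases have unit modulus)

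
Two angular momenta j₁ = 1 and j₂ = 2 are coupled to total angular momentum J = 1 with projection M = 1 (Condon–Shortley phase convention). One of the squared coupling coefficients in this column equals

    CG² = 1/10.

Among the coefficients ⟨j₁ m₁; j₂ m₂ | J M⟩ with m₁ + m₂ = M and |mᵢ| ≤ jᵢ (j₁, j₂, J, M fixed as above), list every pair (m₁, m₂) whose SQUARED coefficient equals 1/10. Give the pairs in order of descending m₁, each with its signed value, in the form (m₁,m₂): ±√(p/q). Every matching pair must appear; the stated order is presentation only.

Admissible pairs with m₁+m₂ = M = 1: (-1,2), (0,1), (1,0)
  (m₁,m₂)=(1,0): CG² = 1/10, CG = +√(1/10)   ← matches the target
  (m₁,m₂)=(0,1): CG² = 3/10, CG = −√(3/10)
  (m₁,m₂)=(-1,2): CG² = 3/5, CG = +√(3/5)
Pairs with CG² = 1/10: (1,0): +√(1/10)

(1,0): +√(1/10)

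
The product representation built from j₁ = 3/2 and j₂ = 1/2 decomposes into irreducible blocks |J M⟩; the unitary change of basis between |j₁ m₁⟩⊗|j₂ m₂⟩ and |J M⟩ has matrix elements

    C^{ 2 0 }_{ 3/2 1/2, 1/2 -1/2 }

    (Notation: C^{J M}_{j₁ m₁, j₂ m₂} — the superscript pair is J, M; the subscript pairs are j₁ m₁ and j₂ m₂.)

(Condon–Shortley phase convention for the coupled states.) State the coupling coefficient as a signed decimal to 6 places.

+√(1/2) = +0.707107

triangle: 0!·3!·1!/5! = 6/120
(j±m)!: 2!·1!·0!·1!·2!·2! = 8
prefactor² = (2J+1)·Δ·N² = 2
  k=0: +1/(0!·0!·1!·0!·2!·1!) = 1/2
Σ = 1/2  ⇒  CG² = 2·(1/2)² = 1/2
CG = +√(1/2) = +0.707107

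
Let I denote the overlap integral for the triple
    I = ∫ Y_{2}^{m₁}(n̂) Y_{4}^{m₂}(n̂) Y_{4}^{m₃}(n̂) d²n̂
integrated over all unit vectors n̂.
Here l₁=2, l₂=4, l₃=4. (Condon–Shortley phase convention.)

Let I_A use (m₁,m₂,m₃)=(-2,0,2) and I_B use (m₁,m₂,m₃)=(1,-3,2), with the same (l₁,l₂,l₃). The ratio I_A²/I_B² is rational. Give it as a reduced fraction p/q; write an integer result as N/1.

Same 2,4,4: normalisation and zero-m 3j drop out of the ratio.
A: Δ: 2! 2! 6! / 11! → 1/13860; sum: t=2:+1/192 = 1/192; 3j²(2 4 4; -2 0 2) = Δ·Π!·Σ² = 3/77  (sign +1)
B: Δ: 2! 2! 6! / 11! → 1/13860; sum: t=0:+1/240 t=1:−1/1440 = 1/288; 3j²(2 4 4; 1 -3 2) = Δ·Π!·Σ² = 5/132  (sign +1)
I_A²/I_B² = (3/77)/(5/132) = 36/35

36/35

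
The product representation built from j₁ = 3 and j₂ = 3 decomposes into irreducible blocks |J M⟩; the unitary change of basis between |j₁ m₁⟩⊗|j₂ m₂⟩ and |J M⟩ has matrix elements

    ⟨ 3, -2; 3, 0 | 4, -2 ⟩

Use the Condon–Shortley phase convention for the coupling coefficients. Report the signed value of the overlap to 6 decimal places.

+√(3/154) = +0.139573

j₁+j₂−J=2  J+j₁−j₂=4  J−j₁+j₂=4  j₁+j₂+J+1=11
(j₁±m₁, j₂±m₂, J±M) = (1,5,3,3,2,6)
P² = 124416/77
sum k=1..2:
  [1] −1/96 = -1/96
  [2] +1/72 = 1/72
S = 1/288
C² = P²·S² = 3/154 ; C = +0.139573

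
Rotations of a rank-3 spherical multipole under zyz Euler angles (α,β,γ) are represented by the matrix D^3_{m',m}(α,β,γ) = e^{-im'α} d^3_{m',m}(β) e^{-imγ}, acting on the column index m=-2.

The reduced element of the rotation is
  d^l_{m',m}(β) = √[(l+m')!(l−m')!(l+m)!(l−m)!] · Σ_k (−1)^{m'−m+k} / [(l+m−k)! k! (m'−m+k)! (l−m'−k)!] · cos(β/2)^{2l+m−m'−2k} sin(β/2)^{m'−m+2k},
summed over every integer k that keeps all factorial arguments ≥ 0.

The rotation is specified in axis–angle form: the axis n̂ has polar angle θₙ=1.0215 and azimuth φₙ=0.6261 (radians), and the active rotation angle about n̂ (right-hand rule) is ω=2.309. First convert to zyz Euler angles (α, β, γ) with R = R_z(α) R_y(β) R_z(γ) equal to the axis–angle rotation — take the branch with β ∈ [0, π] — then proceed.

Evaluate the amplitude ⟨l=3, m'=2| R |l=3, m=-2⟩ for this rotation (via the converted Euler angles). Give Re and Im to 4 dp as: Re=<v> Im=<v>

Axis–angle → zyz. n̂ = (sinθₙcosφₙ, sinθₙsinφₙ, cosθₙ) = (+0.691115, +0.499785, +0.522087), ω = 2.3090.
R = I cosω + sinω [n̂]ₓ + (1−cosω) n̂n̂ᵀ gives
  R = [+0.126112, +0.191679, +0.973322; +0.964032, -0.255079, -0.074675; +0.233961, +0.947731, -0.216953]
β = atan2(√(R₁₃²+R₂₃²), R₃₃) = 1.789488; α = atan2(R₂₃, R₁₃) mod 2π = 6.206614; γ = atan2(R₃₂, −R₃₁) mod 2π = 1.812821
D^3_{2,-2}(6.2066,1.7895,1.8128) = e^{-i·2·6.2066}·d^3_{2,-2}(1.7895)·e^{-i·-2·1.8128}. Compute d first:
c=cos(1.789488/2)=0.625718, s=sin(1.789488/2)=0.780049; N=√[120·1·1·120]=120.000000
The bounds max(0,m−m')=0 and min(l+m,l−m')=1 give 2 terms
  k=0: (−1)^4·120.0000/(24)·0.6257^2·0.7800^4 = +0.724795
  k=1: (−1)^5·120.0000/(120)·0.6257^0·0.7800^6 = -0.225285
d^3_{2,-2}(1.7895) = +0.724795 -0.225285 = +0.499511
Attach z-rotation phases: D = e^{-i(2)(6.2066)}·(+0.499511)·e^{-i(-2)(1.8128)} = -0.401491-0.297180i

Re=-0.4015 Im=-0.2972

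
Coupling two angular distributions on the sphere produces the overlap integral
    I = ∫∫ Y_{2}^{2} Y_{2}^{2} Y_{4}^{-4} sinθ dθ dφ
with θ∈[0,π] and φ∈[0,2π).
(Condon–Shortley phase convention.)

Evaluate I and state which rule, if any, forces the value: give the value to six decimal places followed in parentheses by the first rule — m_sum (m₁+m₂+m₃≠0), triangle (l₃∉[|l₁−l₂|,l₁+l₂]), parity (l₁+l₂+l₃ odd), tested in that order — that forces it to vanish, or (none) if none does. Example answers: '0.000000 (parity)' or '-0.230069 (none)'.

0.337168 (none)

Checks pass: Σm=0; 8 even; l₃=4∈[0,4].
(2·2+1)(2·2+1)(2·4+1) = 225
Δ: 0! 4! 4! / 9! → 1/630
sum: t=0:+1/16 = 1/16
3j²(2 2 4; 0 0 0) = Δ·Π!·Σ² = 2/35  (sign +1)
sum: t=0:+1/576 = 1/576
3j²(2 2 4; 2 2 -4) = Δ·Π!·Σ² = 1/9  (sign +1)
combine: 4πI² = 225·2/35·1/9 = 10/7
take √, sign +1: I = 0.33716777
No selection rule forces the value: the integral is nonzero (none).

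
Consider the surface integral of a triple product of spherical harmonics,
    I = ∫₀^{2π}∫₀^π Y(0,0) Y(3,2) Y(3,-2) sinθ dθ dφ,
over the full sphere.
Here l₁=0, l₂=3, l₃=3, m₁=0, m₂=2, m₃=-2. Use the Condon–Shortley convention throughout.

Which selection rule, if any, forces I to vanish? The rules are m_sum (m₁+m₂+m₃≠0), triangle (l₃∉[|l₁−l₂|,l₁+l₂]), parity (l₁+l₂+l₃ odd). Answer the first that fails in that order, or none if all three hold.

Σmᵢ = 0  ✓
l₃∈[|l₁−l₂|,l₁+l₂]=[3,3], have l₃=3  ✓
Σlᵢ = 6 ⇒ even  ✓

none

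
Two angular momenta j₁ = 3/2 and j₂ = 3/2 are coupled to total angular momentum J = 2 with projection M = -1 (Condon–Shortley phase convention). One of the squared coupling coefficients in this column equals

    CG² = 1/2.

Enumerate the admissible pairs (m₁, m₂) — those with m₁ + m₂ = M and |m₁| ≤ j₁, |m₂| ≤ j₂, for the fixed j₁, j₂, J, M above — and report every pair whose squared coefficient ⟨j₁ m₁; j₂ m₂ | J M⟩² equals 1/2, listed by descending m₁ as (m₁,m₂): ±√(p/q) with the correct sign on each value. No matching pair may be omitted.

(1/2,-3/2): +√(1/2); (-3/2,1/2): −√(1/2)

Admissible pairs with m₁+m₂ = M = -1: (-3/2,1/2), (-1/2,-1/2), (1/2,-3/2)
  (m₁,m₂)=(1/2,-3/2): CG² = 1/2, CG = +√(1/2)   ← matches the target
  (m₁,m₂)=(-1/2,-1/2): CG² = 0/1, CG = 0
  (m₁,m₂)=(-3/2,1/2): CG² = 1/2, CG = −√(1/2)   ← matches the target
Pairs with CG² = 1/2: (1/2,-3/2): +√(1/2); (-3/2,1/2): −√(1/2)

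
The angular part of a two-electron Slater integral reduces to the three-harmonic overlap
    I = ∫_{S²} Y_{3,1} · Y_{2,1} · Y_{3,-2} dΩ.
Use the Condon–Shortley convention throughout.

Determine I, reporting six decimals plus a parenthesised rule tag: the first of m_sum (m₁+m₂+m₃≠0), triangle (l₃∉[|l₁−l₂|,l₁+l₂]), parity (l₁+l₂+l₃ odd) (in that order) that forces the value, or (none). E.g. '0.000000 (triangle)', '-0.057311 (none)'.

Rules hold: Σm=0, L=8 even, 1≤3≤5.
N = 7·5·7 = 245
Δ = 2!·4!·2!/9! = 1/3780
Racah Σ t=0..2: t=0:+1/24 t=1:−1/4 t=2:+1/24 = -1/6
⇒ 3j(3 2 3; 0 0 0)² = 4/105, sgn +1
Racah Σ t=1..2: t=1:−1/12 t=2:+1/48 = -1/16
⇒ 3j(3 2 3; 1 1 -2)² = 1/28, sgn +1
4πI² = N·(3j₀)²·(3jₘ)² = 1/3
I = +1·√(0.333333/4π) = 0.16286750
No selection rule forces the value: the integral is nonzero (none).

0.162868 (none)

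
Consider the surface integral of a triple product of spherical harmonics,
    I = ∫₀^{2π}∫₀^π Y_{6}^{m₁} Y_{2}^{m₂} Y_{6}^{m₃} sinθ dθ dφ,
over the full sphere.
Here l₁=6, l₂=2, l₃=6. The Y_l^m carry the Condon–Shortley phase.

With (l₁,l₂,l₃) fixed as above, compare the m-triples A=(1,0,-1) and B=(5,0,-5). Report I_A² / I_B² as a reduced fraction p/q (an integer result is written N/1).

Same 6,2,6: normalisation and zero-m 3j drop out of the ratio.
A: Δ: 2! 10! 2! / 15! → 1/90090; sum: t=0:+1/57600 t=1:−1/17280 t=2:+1/120960 = -13/403200; 3j²(6 2 6; 1 0 -1) = Δ·Π!·Σ² = 13/770  (sign +1)
B: Δ: 2! 10! 2! / 15! → 1/90090; sum: t=0:+1/1451520 t=1:−1/3628800 = 1/2419200; 3j²(6 2 6; 5 0 -5) = Δ·Π!·Σ² = 11/910  (sign -1)
I_A²/I_B² = (13/770)/(11/910) = 169/121

169/121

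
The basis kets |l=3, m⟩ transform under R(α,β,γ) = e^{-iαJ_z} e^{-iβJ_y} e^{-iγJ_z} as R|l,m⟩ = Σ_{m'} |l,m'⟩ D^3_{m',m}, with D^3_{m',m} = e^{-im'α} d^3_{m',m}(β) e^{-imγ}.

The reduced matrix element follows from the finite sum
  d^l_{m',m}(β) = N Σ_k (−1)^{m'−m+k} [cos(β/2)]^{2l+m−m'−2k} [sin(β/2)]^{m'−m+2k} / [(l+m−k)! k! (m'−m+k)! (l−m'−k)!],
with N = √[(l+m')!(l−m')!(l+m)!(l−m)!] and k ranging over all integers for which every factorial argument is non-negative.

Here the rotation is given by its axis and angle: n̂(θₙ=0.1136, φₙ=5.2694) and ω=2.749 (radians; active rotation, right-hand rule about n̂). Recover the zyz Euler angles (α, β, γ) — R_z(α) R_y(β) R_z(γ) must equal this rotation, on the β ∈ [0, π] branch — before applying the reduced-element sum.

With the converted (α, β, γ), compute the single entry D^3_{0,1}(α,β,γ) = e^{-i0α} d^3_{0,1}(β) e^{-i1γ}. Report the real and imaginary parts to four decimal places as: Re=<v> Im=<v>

Axis–angle → zyz. n̂ = (sinθₙcosφₙ, sinθₙsinφₙ, cosθₙ) = (+0.059926, -0.096221, +0.993554), ω = 2.7490.
R = I cosω + sinω [n̂]ₓ + (1−cosω) n̂n̂ᵀ gives
  R = [-0.917011, -0.391213, +0.077737; +0.369026, -0.906108, -0.206855; +0.151362, -0.161001, +0.975279]
β = atan2(√(R₁₃²+R₂₃²), R₃₃) = 0.222818; α = atan2(R₂₃, R₁₃) mod 2π = 5.071863; γ = atan2(R₃₂, −R₃₁) mod 2π = 3.957841
Split into d^3_{0,1}(β=0.2228) × two z-phases.
Half-angle: c=0.993800, s=0.111179. N=√(6·6·24·2)=41.569219
Admissible k: 1..3 (factorial args all ≥0)
  k=1: (−1)^0·41.5692/(12)·0.9938^5·0.1112^1 = +0.373344
  k=2: (−1)^1·41.5692/(4)·0.9938^3·0.1112^3 = -0.014018
  k=3: (−1)^2·41.5692/(12)·0.9938^1·0.1112^5 = +0.000058
d^3_{0,1}(0.2228) = +0.373344 -0.014018 +0.000058 = +0.359385
D = (+1.000000+0.000000i)·(+0.359385)·(-0.684959+0.728581i) = -0.246164+0.261841i

Re=-0.2462 Im=0.2618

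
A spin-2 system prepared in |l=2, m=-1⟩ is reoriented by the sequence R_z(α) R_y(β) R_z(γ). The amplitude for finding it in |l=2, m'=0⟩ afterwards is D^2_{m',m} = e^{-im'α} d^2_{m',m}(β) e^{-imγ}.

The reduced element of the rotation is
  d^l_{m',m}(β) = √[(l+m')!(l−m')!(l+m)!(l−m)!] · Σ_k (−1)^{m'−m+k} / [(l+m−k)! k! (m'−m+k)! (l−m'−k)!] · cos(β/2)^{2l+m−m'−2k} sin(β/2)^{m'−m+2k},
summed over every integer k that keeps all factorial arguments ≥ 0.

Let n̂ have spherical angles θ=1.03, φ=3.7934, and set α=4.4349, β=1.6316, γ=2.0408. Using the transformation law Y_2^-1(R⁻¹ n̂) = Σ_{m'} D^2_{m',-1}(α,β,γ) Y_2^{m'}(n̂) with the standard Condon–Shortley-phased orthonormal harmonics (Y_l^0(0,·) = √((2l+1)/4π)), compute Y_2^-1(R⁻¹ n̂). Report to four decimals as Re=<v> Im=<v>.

Need the full column D^2_{m',-1} for m'=−2..2 at α=4.4349, β=1.6316, γ=2.0408.
cos(β/2)=0.685286, sin(β/2)=0.728274
d^2_{-2,-1}: single k=1 term ⇒ +0.468749;  D = -0.039784-0.467058i
d^2_{-1,-1}: k∈[0..1] ⇒ +0.220540 -0.747231 = -0.526691;  D = -0.516961-0.100771i
d^2_{0,-1}: k∈[0..1] ⇒ -0.574098 +0.648384 = +0.074286;  D = -0.033643+0.066231i
d^2_{1,-1}: k∈[0..1] ⇒ +0.747231 -0.281306 = +0.465924;  D = -0.341707-0.316736i
d^2_{2,-1}: single k=0 term ⇒ -0.529403;  D = -0.452483+0.274821i
Y_2^{m'}(θ=1.03,φ=3.7934) and Σ D·Y over m':
  (-0.0398-0.4671i)·(+0.0750-0.2738i)  (-0.5170-0.1008i)·(-0.2711+0.2068i)  (-0.0336+0.0662i)·(-0.0646+0.0000i)  (-0.3417-0.3167i)·(+0.2711+0.2068i)  (-0.4525+0.2748i)·(+0.0750+0.2738i)
Y_2^-1(R⁻¹ n̂) = -0.104005-0.367842i

Re=-0.1040 Im=-0.3678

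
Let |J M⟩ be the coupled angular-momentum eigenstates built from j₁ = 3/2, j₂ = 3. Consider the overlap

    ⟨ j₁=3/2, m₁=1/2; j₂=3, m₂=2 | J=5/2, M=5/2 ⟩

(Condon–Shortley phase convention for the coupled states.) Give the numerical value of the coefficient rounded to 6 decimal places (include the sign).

triangle: 2!×1!×4!/8! = 48/40320
(j±m)!: 2!×1!×5!×1!×5!×0! = 28800
prefactor² = (2J+1)×Δ×N² = 1440/7
  k=1: −1/(1!×1!×0!×4!×1!×0!) = -1/24
Σ = -1/24  ⇒  CG² = 1440/7×(-1/24)² = 5/14
CG = −√(5/14) = -0.597614

−√(5/14) ≈ -0.597614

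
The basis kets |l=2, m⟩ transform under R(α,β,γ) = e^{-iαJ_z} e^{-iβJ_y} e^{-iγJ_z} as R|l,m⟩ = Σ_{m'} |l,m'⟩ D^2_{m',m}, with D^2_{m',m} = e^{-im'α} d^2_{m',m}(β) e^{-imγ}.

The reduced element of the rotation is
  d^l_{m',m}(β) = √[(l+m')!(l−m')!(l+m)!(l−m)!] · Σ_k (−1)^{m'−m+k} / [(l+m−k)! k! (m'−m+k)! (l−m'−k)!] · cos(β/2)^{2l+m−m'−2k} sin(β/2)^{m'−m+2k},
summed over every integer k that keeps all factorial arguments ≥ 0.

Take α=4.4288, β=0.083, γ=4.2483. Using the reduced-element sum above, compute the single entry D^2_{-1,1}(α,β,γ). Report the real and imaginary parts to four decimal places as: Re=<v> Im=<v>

Re=0.0051 Im=0.0009

First d^2_{-1,1}(β=0.0830), then the phase factors e^{-i(-1)α} and e^{-i(1)γ}:
With c≡cos(β/2)=0.999139 and s≡sin(β/2)=0.041488, N=[1·6·6·1]^{1/2}=6.000000
k∈{2,3} keeps every argument non-negative
  k=2: (−1)^0·6.0000/(2)·0.9991^2·0.0415^2 = +0.005155
  k=3: (−1)^1·6.0000/(6)·0.9991^0·0.0415^4 = -0.000003
d^2_{-1,1}(0.0830) = +0.005155 -0.000003 = +0.005152
D = (-0.279803-0.960057i)·(+0.005152)·(-0.447608+0.894230i) = +0.005068+0.000925i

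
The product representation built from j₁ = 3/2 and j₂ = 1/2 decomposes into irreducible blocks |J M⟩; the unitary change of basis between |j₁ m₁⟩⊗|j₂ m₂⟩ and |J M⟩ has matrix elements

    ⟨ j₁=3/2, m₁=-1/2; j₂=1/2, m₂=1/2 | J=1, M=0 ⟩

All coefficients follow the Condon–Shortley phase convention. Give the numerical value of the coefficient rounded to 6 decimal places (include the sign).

j₁+j₂−J=1  J+j₁−j₂=2  J−j₁+j₂=0  j₁+j₂+J+1=4
(j₁±m₁, j₂±m₂, J±M) = (1,2,1,0,1,1)
P² = 1/2
sum k=1..1:
  [1] −1/1 = -1
S = -1
C² = P²·S² = 1/2 ; C = -0.707107

-0.707107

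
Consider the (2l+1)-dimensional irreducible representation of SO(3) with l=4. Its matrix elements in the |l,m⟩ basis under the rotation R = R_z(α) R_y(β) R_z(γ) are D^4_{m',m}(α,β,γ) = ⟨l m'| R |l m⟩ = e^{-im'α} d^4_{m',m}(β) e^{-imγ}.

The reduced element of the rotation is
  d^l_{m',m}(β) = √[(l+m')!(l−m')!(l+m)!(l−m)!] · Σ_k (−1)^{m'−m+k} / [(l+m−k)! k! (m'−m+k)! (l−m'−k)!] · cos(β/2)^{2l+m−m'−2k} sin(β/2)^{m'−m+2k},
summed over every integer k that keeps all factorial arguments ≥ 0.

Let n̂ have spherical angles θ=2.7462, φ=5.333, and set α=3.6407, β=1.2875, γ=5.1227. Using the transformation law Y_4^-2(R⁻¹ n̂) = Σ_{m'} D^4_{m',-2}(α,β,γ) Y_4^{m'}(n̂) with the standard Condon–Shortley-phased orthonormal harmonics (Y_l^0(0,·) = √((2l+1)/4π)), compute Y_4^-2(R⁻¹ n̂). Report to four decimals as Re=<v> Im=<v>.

Re=0.1089 Im=-0.0005

Need the full column D^4_{m',-2} for m'=−4..4 at α=3.6407, β=1.2875, γ=5.1227.
cos(β/2)=0.799851, sin(β/2)=0.600199
d^4_{-4,-2}: single k=2 term ⇒ +0.499141;  D = +0.473084-0.159163i
d^4_{-3,-2}: k∈[1..2] ⇒ +0.470351 -0.794540 = -0.324189;  D = +0.220303-0.237835i
d^4_{-2,-2}: k∈[0..2] ⇒ +0.167522 -1.131945 +0.796725 = -0.167699;  D = -0.041171+0.162566i
d^4_{-1,-2}: k∈[0..2] ⇒ -0.533327 +1.501539 -0.563661 = +0.404551;  D = +0.100506+0.391867i
d^4_{0,-2}: k∈[0..2] ⇒ +0.894881 -1.343714 +0.283734 = -0.165099;  D = +0.112559+0.120782i
d^4_{1,-2}: k∈[0..2] ⇒ -1.001026 +0.845492 -0.095217 = -0.250751;  D = -0.237902-0.079238i
d^4_{2,-2}: k∈[0..2] ⇒ +0.796725 -0.358898 +0.016841 = +0.454667;  D = -0.447516+0.080322i
d^4_{3,-2}: k∈[0..1] ⇒ -0.447392 +0.083973 = -0.363419;  D = -0.283338+0.227582i
d^4_{4,-2}: single k=0 term ⇒ +0.158259;  D = -0.060898+0.146073i
Y_4^{m'}(θ=2.7462,φ=5.333) and Σ D·Y over m':
  (+0.4731-0.1592i)·(-0.0077-0.0060i)  (+0.2203-0.2378i)·(+0.0632-0.0189i)  (-0.0412+0.1626i)·(-0.0797+0.2330i)  (+0.1005+0.3919i)·(-0.2896-0.4051i)  (+0.1126+0.1208i)·(+0.3000+0.0000i)  (-0.2379-0.0792i)·(+0.2896-0.4051i)  (-0.4475+0.0803i)·(-0.0797-0.2330i)  (-0.2833+0.2276i)·(-0.0632-0.0189i)  (-0.0609+0.1461i)·(-0.0077+0.0060i)
Y_4^-2(R⁻¹ n̂) = +0.108862-0.000538i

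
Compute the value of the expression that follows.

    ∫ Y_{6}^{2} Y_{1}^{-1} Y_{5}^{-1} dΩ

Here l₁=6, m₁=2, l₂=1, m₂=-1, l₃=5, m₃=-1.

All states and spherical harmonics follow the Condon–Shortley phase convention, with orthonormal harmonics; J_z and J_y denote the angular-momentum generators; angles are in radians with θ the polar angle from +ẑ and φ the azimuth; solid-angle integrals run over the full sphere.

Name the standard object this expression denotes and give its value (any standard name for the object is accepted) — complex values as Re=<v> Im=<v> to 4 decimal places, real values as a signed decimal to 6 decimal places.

Gaunt coefficient, +0.216205

This is a Gaunt coefficient — the integral of a triple product of spherical harmonics over the sphere.
Checks pass: Σm=0; 12 even; l₃=5∈[5,7].
(2·6+1)(2·1+1)(2·5+1) = 429
Δ: 2! 10! 0! / 13! → 1/858
sum: t=1:−1/14400 = -1/14400
3j²(6 1 5; 0 0 0) = Δ·Π!·Σ² = 6/143  (sign +1)
sum: t=0:+1/34560 = 1/34560
3j²(6 1 5; 2 -1 -1) = Δ·Π!·Σ² = 14/429  (sign +1)
combine: 4πI² = 429·6/143·14/429 = 84/143
take √, sign +1: I = 0.21620548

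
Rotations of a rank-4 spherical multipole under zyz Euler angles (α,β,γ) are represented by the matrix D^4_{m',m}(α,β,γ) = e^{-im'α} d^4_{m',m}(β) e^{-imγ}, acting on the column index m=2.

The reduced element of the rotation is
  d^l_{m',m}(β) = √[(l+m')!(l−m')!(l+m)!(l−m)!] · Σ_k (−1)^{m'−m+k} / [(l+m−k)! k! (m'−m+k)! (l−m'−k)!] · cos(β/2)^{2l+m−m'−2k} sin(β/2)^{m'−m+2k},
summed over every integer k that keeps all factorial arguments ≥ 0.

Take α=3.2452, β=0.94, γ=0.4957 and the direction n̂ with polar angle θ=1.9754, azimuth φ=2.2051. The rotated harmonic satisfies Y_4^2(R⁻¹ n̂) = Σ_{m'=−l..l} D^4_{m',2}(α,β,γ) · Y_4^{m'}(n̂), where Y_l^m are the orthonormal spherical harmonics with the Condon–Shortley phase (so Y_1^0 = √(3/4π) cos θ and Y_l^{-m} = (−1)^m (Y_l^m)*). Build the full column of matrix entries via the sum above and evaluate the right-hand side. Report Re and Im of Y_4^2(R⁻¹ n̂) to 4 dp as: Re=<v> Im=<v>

Need the full column D^4_{m',2} for m'=−4..4 at α=3.2452, β=0.9400, γ=0.4957.
cos(β/2)=0.891568, sin(β/2)=0.452886
d^4_{-4,2}: single k=6 term ⇒ +0.036293;  D = +0.030418-0.019797i
d^4_{-3,2}: k∈[5..6] ⇒ +0.151564 -0.013036 = +0.138528;  D = -0.107665+0.087167i
d^4_{-2,2}: k∈[4..6] ⇒ +0.398719 -0.082305 +0.001770 = +0.318183;  D = +0.225262-0.224717i
d^4_{-1,2}: k∈[3..5] ⇒ +0.740041 -0.286428 +0.014781 = +0.468394;  D = -0.295615+0.363324i
d^4_{0,2}: k∈[2..4] ⇒ +0.977299 -0.672458 +0.065068 = +0.369908;  D = +0.202532-0.309537i
d^4_{1,2}: k∈[1..3] ⇒ +0.860414 -1.110061 +0.190952 = -0.058694;  D = +0.026884-0.052175i
d^4_{2,2}: k∈[0..2] ⇒ +0.399243 -1.236196 +0.398719 = -0.438235;  D = -0.159363+0.408231i
d^4_{3,2}: k∈[0..1] ⇒ -0.758814 +0.587389 = -0.171425;  D = +0.045489-0.165280i
d^4_{4,2}: single k=0 term ⇒ +0.545111;  D = +0.089518-0.537711i
Y_4^{m'}(θ=1.9754,φ=2.2051) and Σ D·Y over m':
  (+0.0304-0.0198i)·(-0.2600-0.1796i)  (-0.1077+0.0872i)·(-0.3618+0.1248i)  (+0.2253-0.2247i)·(-0.0071+0.0229i)  (-0.2956+0.3633i)·(-0.1943-0.2641i)  (+0.2025-0.3095i)·(-0.0855+0.0000i)  (+0.0269-0.0522i)·(+0.1943-0.2641i)  (-0.1594+0.4082i)·(-0.0071-0.0229i)  (+0.0455-0.1653i)·(+0.3618+0.1248i)  (+0.0895-0.5377i)·(-0.2600+0.1796i)
Y_4^2(R⁻¹ n̂) = +0.268507+0.080674i

Re=0.2685 Im=0.0807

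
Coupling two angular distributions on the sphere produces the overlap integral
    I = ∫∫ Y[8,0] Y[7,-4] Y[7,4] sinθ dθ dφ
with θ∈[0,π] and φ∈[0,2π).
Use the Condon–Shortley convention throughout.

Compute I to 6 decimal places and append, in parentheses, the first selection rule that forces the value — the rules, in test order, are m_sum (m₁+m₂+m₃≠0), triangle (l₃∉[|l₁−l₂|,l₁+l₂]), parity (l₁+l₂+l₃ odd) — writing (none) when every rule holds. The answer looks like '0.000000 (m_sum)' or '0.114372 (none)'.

0.047270 (none)

m-sum 0 ✓  L=22 even ✓  1≤7≤15 ✓
Π(2lᵢ+1) = 17×15×15 = 3825
triangle coeff Δ(8,7,7) = 1/22086194130
Σ_t [1,7]: t=1:−1/18289152000 t=2:+1/248832000 t=3:−1/24883200 t=4:+1/11943936 t=5:−1/24883200 t=6:+1/248832000 t=7:−1/18289152000 = 11/975421440
(3j)²=1750/289731 [(8 7 7; 0 0 0)], sign=-1
Σ_t [0,3]: t=0:+1/58525286400 t=1:−1/1219276800 t=2:+1/248832000 t=3:−1/373248000 = 157/292626432000
(3j)²=24649/20281170 [(8 7 7; 0 -4 4)], sign=-1
⇒ 4πI² = 15405625/548653937
I = (+1)√(15405625/548653937/(4π)) = 0.04726999
No selection rule forces the value: the integral is nonzero (none).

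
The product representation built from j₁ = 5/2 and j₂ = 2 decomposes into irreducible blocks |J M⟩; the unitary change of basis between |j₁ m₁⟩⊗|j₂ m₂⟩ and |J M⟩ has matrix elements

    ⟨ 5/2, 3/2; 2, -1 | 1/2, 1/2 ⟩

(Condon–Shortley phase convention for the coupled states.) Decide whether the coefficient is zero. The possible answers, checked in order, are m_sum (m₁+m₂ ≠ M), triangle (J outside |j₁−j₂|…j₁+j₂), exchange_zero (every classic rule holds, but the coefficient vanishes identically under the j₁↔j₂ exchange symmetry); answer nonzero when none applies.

m-sum: m₁+m₂ = 3/2+(-1) = 1/2, M = 1/2  ✓
triangle: |j₁−j₂| = 1/2 ≤ J = 1/2 ≤ j₁+j₂ = 9/2  ✓
exchange: j₁≠j₂ or m₁≠m₂ — the exchange symmetry imposes no constraint here
value check: CG = −√(4/15) = -0.516398 ≠ 0

nonzero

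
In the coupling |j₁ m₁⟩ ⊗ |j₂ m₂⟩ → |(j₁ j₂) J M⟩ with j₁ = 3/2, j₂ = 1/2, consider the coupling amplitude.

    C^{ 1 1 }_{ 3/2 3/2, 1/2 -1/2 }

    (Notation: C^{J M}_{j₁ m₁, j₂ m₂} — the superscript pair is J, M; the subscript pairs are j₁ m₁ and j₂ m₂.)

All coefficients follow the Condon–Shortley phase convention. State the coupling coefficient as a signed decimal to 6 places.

+√(3/4) ≈ +0.866025

j₁+j₂−J=1  J+j₁−j₂=2  J−j₁+j₂=0  j₁+j₂+J+1=4
(j₁±m₁, j₂±m₂, J±M) = (3,0,0,1,2,0)
P² = 3
sum k=0..0:
  [0] +1/2 = 1/2
S = 1/2
C² = P²·S² = 3/4 ; C = +0.866025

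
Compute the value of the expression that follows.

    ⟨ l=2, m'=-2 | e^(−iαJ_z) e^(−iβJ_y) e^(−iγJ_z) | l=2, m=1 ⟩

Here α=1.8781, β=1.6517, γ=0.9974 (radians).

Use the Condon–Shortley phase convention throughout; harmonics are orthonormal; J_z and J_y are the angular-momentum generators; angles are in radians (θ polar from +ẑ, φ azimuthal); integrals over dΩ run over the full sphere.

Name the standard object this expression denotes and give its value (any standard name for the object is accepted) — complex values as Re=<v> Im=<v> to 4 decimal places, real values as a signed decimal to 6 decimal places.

This is a Wigner D-matrix element — the rotation-matrix element ⟨l m'| R(α,β,γ) |l m⟩ in the angular-momentum basis.
D^2_{-2,1}(1.8781,1.6517,0.9974) = e^{-i·-2·1.8781}·d^2_{-2,1}(1.6517)·e^{-i·1·0.9974}. Compute d first:
Half-angle: c=0.677932, s=0.735124. N=√(1·24·6·1)=12.000000
k∈{3} keeps every argument non-negative
  k=3: (−1)^0·12.0000/(6)·0.6779^1·0.7351^3 = +0.538640
d^2_{-2,1}(1.6517) = +0.538640
Phases: e^{-i·(-2)·1.8781}=-0.817000-0.576638i, e^{-i·(1)·0.9974}=+0.542488-0.840063i ⇒ D=-0.499656+0.201189i

Wigner D-matrix element, Re=-0.4997 Im=0.2012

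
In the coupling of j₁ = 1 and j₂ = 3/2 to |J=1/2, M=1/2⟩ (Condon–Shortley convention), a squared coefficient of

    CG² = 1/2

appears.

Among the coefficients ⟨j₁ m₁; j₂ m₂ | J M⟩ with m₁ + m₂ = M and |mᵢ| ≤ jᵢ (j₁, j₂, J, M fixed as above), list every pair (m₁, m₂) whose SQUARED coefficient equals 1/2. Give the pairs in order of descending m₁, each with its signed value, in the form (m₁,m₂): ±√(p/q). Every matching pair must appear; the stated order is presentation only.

(-1,3/2): +√(1/2)

Admissible pairs with m₁+m₂ = M = 1/2: (-1,3/2), (0,1/2), (1,-1/2)
  (m₁,m₂)=(1,-1/2): CG² = 1/6, CG = +√(1/6)
  (m₁,m₂)=(0,1/2): CG² = 1/3, CG = −√(1/3)
  (m₁,m₂)=(-1,3/2): CG² = 1/2, CG = +√(1/2)   ← matches the target
Pairs with CG² = 1/2: (-1,3/2): +√(1/2)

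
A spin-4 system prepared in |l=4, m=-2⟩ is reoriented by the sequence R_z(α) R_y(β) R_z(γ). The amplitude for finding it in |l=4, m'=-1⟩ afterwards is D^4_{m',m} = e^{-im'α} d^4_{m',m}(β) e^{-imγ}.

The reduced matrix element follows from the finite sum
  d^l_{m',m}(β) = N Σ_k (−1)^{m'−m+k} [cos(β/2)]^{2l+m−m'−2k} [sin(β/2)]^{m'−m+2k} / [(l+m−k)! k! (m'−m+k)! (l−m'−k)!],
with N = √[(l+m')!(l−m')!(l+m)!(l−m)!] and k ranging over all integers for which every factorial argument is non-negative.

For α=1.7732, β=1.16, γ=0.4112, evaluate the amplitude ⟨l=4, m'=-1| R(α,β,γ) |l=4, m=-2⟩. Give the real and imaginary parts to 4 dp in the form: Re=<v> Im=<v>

Re=-0.3029 Im=0.1840

D^4_{-1,-2}(1.7732,1.1600,0.4112) = e^{-i·-1·1.7732}·d^4_{-1,-2}(1.1600)·e^{-i·-2·0.4112}. Compute d first:
With c≡cos(β/2)=0.836463 and s≡sin(β/2)=0.548024, N=[6·120·2·720]^{1/2}=1018.233765
k∈{0,1,2} keeps every argument non-negative
  k=0: (−1)^1·1018.2338/(240)·0.8365^7·0.5480^1 = -0.666134
  k=1: (−1)^2·1018.2338/(48)·0.8365^5·0.5480^3 = +1.429676
  k=2: (−1)^3·1018.2338/(72)·0.8365^3·0.5480^5 = -0.409121
d^4_{-1,-2}(1.1600) = -0.666134 +1.429676 -0.409121 = +0.354420
Attach z-rotation phases: D = e^{-i(-1)(1.7732)}·(+0.354420)·e^{-i(-2)(0.4112)} = -0.302892+0.184039i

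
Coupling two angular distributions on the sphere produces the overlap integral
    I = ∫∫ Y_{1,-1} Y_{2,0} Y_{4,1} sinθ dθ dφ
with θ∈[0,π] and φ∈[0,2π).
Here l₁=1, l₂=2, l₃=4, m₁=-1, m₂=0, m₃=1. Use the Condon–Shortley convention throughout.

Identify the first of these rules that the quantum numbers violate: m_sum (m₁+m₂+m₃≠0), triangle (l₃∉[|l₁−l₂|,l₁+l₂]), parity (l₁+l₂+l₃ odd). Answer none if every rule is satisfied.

m₁+m₂+m₃ = -1 + 0 + 1 = 0  ✓
triangle: need |l₁−l₂| ≤ l₃ ≤ l₁+l₂ = [1,3]; l₃=4 is outside  ✗
parity: l₁+l₂+l₃ = 7 is odd

triangle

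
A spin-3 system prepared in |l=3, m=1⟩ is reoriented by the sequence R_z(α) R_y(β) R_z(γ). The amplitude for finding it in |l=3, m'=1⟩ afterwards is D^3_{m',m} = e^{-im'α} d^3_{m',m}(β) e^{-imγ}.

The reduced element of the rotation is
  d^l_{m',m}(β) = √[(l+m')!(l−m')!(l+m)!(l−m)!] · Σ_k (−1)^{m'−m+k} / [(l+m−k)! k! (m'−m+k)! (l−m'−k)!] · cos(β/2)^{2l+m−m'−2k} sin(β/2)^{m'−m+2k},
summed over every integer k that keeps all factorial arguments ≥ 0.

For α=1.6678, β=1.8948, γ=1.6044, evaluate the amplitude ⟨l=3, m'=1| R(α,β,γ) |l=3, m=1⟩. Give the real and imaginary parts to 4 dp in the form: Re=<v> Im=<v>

First d^3_{1,1}(β=1.8948), then the phase factors e^{-i(1)α} and e^{-i(1)γ}:
c=cos(1.894800/2)=0.583796, s=sin(1.894800/2)=0.811900; N=√[24·2·24·2]=48.000000
k∈{0,1,2} keeps every argument non-negative
  k=0: (−1)^0·48.0000/(48)·0.5838^6·0.8119^0 = +0.039588
  k=1: (−1)^1·48.0000/(6)·0.5838^4·0.8119^2 = -0.612548
  k=2: (−1)^2·48.0000/(8)·0.5838^2·0.8119^4 = +0.888555
d^3_{1,1}(1.8948) = +0.039588 -0.612548 +0.888555 = +0.315596
D = (-0.096852-0.995299i)·(+0.315596)·(-0.033597-0.999435i) = -0.312908+0.041102i

Re=-0.3129 Im=0.0411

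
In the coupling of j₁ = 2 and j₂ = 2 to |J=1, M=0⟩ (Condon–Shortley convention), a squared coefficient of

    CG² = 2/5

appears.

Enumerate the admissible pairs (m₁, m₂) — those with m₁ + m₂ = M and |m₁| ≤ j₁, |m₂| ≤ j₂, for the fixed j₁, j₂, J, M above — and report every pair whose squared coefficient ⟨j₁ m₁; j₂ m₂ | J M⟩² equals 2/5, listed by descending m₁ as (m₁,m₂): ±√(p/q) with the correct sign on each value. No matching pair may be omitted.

(2,-2): +√(2/5); (-2,2): −√(2/5)

Admissible pairs with m₁+m₂ = M = 0: (-2,2), (-1,1), (0,0), (1,-1), (2,-2)
  (m₁,m₂)=(2,-2): CG² = 2/5, CG = +√(2/5)   ← matches the target
  (m₁,m₂)=(1,-1): CG² = 1/10, CG = −√(1/10)
  (m₁,m₂)=(0,0): CG² = 0/1, CG = 0
  (m₁,m₂)=(-1,1): CG² = 1/10, CG = +√(1/10)
  (m₁,m₂)=(-2,2): CG² = 2/5, CG = −√(2/5)   ← matches the target
Pairs with CG² = 2/5: (2,-2): +√(2/5); (-2,2): −√(2/5)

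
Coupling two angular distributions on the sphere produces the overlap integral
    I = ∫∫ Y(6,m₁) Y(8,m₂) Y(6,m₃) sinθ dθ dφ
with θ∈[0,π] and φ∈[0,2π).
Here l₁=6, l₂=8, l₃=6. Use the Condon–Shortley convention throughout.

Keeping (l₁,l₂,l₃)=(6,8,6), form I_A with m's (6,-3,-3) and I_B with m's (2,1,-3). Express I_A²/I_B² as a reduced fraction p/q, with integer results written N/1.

Shared (l₁,l₂,l₃)=(6,8,6): N and (l;000)² cancel in I_A²/I_B².
A: Δ = 8!·4!·8!/21! = 1/1309458150; Racah Σ t=0..0: t=0:+1/696729600 = 1/696729600; ⇒ 3j(6 8 6; 6 -3 -3)² = 33/4199, sgn -1
B: Δ = 8!·4!·8!/21! = 1/1309458150; Racah Σ t=1..4: t=1:−1/1219276800 t=2:+1/29030400 t=3:−1/6220800 t=4:+1/9953280 = -13/487710720; ⇒ 3j(6 8 6; 2 1 -3)² = 52/24871, sgn +1
I_A²/I_B² = (33/4199)/(52/24871) = 2541/676

2541/676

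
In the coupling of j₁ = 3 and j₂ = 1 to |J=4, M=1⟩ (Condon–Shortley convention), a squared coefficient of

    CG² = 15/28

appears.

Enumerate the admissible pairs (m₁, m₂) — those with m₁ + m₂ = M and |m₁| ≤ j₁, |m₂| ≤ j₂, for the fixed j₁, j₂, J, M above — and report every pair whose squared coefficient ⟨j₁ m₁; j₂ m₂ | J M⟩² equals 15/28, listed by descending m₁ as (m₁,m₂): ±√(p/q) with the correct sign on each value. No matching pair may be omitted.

(1,0): +√(15/28)

Admissible pairs with m₁+m₂ = M = 1: (0,1), (1,0), (2,-1)
  (m₁,m₂)=(2,-1): CG² = 3/28, CG = +√(3/28)
  (m₁,m₂)=(1,0): CG² = 15/28, CG = +√(15/28)   ← matches the target
  (m₁,m₂)=(0,1): CG² = 5/14, CG = +√(5/14)
Pairs with CG² = 15/28: (1,0): +√(15/28)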